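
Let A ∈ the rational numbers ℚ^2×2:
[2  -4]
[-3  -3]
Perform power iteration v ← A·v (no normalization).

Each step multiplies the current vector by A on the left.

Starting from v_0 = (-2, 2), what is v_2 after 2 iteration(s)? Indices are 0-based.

v_2 = (-24, 36)

v_0 = (-2, 2).
v_1 = A·v_0 = (-12, 0).
v_2 = A·v_1 = (-24, 36).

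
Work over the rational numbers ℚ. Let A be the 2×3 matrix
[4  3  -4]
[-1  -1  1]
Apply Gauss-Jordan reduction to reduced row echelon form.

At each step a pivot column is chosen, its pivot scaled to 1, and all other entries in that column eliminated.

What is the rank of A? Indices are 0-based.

pivot(0,0)=4: scale R0 → (1, 3/4, -1)
  clear (1,0): R1 −= (-1)R0 → (0, -1/4, 0)
pivot(1,1)=-1/4: scale R1 → (0, 1, 0)
  clear (0,1): R0 −= (3/4)R1 → (1, 0, -1)

rank = 2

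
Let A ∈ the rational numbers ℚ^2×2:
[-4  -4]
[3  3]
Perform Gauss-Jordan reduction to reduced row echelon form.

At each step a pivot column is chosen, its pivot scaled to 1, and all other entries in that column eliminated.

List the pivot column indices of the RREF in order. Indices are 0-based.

step 1: normalize row 0 (÷-4) = (1, 1)
  row 1: subtract 3×row0 = (0, 0)
skip col 1 (zero from row 1)

pivot columns: 0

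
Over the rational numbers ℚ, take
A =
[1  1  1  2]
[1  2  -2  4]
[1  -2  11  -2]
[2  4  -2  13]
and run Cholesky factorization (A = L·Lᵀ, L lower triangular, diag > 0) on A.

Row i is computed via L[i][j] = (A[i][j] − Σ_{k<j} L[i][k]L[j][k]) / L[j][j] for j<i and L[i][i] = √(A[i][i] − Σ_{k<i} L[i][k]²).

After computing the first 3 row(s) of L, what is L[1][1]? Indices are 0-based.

L[1][1] = 1

Step 1: L[0][0] = √(1) = 1.
  L[1][0] = (1) / L[0][0] = 1.
Step 2: L[1][1] = √(1) = 1.
  L[2][0] = (1) / L[0][0] = 1.
  L[2][1] = (-3) / L[1][1] = -3.
Step 3: L[2][2] = √(1) = 1.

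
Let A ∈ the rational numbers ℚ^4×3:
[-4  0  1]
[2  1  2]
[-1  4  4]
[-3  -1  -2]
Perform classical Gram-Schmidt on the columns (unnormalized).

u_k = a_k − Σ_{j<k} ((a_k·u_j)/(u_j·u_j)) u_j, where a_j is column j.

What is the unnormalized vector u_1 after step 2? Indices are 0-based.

u_1 = (2/15, 14/15, 121/30, -9/10)

Step 1: u_0 = a_0 = (-4, 2, -1, -3).
Step 2: u_1 = a_1 − (1/30)·u_0 = (2/15, 14/15, 121/30, -9/10).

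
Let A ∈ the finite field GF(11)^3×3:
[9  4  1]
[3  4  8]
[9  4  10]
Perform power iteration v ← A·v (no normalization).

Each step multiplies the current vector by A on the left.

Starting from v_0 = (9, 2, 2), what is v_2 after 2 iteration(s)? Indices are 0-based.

v_0 = (9, 2, 2).
v_1 = A·v_0 = (3, 7, 10).
v_2 = A·v_1 = (10, 7, 1).

v_2 = (10, 7, 1)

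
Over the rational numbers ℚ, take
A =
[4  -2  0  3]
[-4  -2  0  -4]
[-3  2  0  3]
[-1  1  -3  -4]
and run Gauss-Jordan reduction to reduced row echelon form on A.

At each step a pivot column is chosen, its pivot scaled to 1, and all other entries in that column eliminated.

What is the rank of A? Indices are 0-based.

rank = 4

[1] R0 /= 4  ⇒  (1, -1/2, 0, 3/4)
     R1 -= -4·R0  ⇒  (0, -4, 0, -1)
     R2 -= -3·R0  ⇒  (0, 1/2, 0, 21/4)
     R3 -= -1·R0  ⇒  (0, 1/2, -3, -13/4)
[2] R1 /= -4  ⇒  (0, 1, 0, 1/4)
     R0 -= -1/2·R1  ⇒  (1, 0, 0, 7/8)
     R2 -= 1/2·R1  ⇒  (0, 0, 0, 41/8)
     R3 -= 1/2·R1  ⇒  (0, 0, -3, -27/8)
[3] R2 <-> R3
[3] R2 /= -3  ⇒  (0, 0, 1, 9/8)
[4] R3 /= 41/8  ⇒  (0, 0, 0, 1)
     R0 -= 7/8·R3  ⇒  (1, 0, 0, 0)
     R1 -= 1/4·R3  ⇒  (0, 1, 0, 0)
     R2 -= 9/8·R3  ⇒  (0, 0, 1, 0)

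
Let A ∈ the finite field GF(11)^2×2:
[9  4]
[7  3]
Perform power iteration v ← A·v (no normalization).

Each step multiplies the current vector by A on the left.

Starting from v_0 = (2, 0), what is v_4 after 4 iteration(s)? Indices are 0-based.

v_4 = (3, 9)

v_0 = (2, 0).
v_1 = A·v_0 = (7, 3).
v_2 = A·v_1 = (9, 3).
v_3 = A·v_2 = (5, 6).
v_4 = A·v_3 = (3, 9).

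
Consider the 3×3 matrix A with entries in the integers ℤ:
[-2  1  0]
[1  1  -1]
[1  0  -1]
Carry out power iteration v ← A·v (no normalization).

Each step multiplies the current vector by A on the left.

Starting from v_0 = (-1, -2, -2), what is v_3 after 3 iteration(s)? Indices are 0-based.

v_3 = (0, -2, 0)

v_0 = (-1, -2, -2).
v_1 = A·v_0 = (0, -1, 1).
v_2 = A·v_1 = (-1, -2, -1).
v_3 = A·v_2 = (0, -2, 0).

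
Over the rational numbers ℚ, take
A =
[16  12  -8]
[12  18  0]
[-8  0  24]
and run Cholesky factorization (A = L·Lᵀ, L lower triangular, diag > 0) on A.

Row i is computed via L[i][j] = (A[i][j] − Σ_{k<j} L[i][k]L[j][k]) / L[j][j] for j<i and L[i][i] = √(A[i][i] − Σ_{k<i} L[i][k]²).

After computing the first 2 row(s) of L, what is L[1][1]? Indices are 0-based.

L[1][1] = 3

Step 1: L[0][0] = √(16) = 4.
  L[1][0] = (12) / L[0][0] = 3.
Step 2: L[1][1] = √(9) = 3.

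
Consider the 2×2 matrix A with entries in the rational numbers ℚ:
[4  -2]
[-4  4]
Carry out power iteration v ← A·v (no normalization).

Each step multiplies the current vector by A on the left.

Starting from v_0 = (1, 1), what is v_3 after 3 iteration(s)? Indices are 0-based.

v_0 = (1, 1).
v_1 = A·v_0 = (2, 0).
v_2 = A·v_1 = (8, -8).
v_3 = A·v_2 = (48, -64).

v_3 = (48, -64)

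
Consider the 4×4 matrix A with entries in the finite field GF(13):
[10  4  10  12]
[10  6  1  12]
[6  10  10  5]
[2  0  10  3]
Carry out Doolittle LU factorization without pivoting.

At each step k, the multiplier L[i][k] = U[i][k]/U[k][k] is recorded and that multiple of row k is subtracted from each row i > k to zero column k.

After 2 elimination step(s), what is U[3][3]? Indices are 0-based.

[col 0] pivot 10
  R1 -= 1*R0 → (0, 2, 4, 0)  (L[1][0] := 1)
  R2 -= 11*R0 → (0, 5, 4, 3)  (L[2][0] := 11)
  R3 -= 8*R0 → (0, 7, 8, 11)  (L[3][0] := 8)
[col 1] pivot 2
  R2 -= 9*R1 → (0, 0, 7, 3)  (L[2][1] := 9)
  R3 -= 10*R1 → (0, 0, 7, 11)  (L[3][1] := 10)

U[3][3] = 11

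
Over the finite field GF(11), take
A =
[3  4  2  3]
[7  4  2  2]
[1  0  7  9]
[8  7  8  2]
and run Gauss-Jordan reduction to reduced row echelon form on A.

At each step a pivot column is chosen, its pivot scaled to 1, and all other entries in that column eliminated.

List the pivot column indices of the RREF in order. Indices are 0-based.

step 1: normalize row 0 (÷3) = (1, 5, 8, 1)
  row 1: subtract 7×row0 = (0, 2, 1, 6)
  row 2: subtract 1×row0 = (0, 6, 10, 8)
  row 3: subtract 8×row0 = (0, 0, 10, 5)
step 2: normalize row 1 (÷2) = (0, 1, 6, 3)
  row 0: subtract 5×row1 = (1, 0, 0, 8)
  row 2: subtract 6×row1 = (0, 0, 7, 1)
step 3: normalize row 2 (÷7) = (0, 0, 1, 8)
  row 1: subtract 6×row2 = (0, 1, 0, 10)
  row 3: subtract 10×row2 = (0, 0, 0, 2)
step 4: normalize row 3 (÷2) = (0, 0, 0, 1)
  row 0: subtract 8×row3 = (1, 0, 0, 0)
  row 1: subtract 10×row3 = (0, 1, 0, 0)
  row 2: subtract 8×row3 = (0, 0, 1, 0)

pivot columns: 0, 1, 2, 3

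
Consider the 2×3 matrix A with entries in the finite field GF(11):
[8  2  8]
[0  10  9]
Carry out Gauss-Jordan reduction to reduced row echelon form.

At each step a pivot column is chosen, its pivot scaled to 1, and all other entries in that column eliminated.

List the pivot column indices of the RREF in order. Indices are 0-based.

pivot columns: 0, 1

step 1: normalize row 0 (÷8) = (1, 3, 1)
step 2: normalize row 1 (÷10) = (0, 1, 2)
  row 0: subtract 3×row1 = (1, 0, 6)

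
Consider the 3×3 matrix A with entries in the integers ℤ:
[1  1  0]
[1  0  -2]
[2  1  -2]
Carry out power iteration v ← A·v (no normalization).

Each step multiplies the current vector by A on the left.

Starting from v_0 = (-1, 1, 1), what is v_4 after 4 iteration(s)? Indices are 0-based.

v_4 = (-6, 15, 9)

v_0 = (-1, 1, 1).
v_1 = A·v_0 = (0, -3, -3).
v_2 = A·v_1 = (-3, 6, 3).
v_3 = A·v_2 = (3, -9, -6).
v_4 = A·v_3 = (-6, 15, 9).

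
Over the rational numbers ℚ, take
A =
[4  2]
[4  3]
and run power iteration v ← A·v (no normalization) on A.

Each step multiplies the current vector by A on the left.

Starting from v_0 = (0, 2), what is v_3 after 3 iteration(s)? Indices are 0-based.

v_3 = (180, 214)

v_0 = (0, 2).
v_1 = A·v_0 = (4, 6).
v_2 = A·v_1 = (28, 34).
v_3 = A·v_2 = (180, 214).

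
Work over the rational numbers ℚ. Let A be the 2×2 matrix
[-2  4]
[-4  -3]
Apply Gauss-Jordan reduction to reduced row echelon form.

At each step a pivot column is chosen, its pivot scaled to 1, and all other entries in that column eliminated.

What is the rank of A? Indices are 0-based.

rank = 2

step 1: normalize row 0 (÷-2) = (1, -2)
  row 1: subtract -4×row0 = (0, -11)
step 2: normalize row 1 (÷-11) = (0, 1)
  row 0: subtract -2×row1 = (1, 0)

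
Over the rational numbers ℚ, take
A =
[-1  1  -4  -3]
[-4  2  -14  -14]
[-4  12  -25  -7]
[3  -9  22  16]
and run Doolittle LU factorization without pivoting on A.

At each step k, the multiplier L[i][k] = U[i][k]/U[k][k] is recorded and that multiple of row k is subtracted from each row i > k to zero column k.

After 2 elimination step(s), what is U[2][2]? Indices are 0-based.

k=0: U[0][0]=-1
  eliminate (1,0): mult=4, new row 1: (0, -2, 2, -2); set L[1][0]=4
  eliminate (2,0): mult=4, new row 2: (0, 8, -9, 5); set L[2][0]=4
  eliminate (3,0): mult=-3, new row 3: (0, -6, 10, 7); set L[3][0]=-3
k=1: U[1][1]=-2
  eliminate (2,1): mult=-4, new row 2: (0, 0, -1, -3); set L[2][1]=-4
  eliminate (3,1): mult=3, new row 3: (0, 0, 4, 13); set L[3][1]=3

U[2][2] = -1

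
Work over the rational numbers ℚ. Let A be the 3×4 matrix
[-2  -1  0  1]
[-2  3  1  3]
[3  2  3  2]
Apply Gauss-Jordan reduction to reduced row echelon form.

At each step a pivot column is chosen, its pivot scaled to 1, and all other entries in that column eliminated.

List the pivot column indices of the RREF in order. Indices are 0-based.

pivot columns: 0, 1, 2

[1] R0 /= -2  ⇒  (1, 1/2, 0, -1/2)
     R1 -= -2·R0  ⇒  (0, 4, 1, 2)
     R2 -= 3·R0  ⇒  (0, 1/2, 3, 7/2)
[2] R1 /= 4  ⇒  (0, 1, 1/4, 1/2)
     R0 -= 1/2·R1  ⇒  (1, 0, -1/8, -3/4)
     R2 -= 1/2·R1  ⇒  (0, 0, 23/8, 13/4)
[3] R2 /= 23/8  ⇒  (0, 0, 1, 26/23)
     R0 -= -1/8·R2  ⇒  (1, 0, 0, -14/23)
     R1 -= 1/4·R2  ⇒  (0, 1, 0, 5/23)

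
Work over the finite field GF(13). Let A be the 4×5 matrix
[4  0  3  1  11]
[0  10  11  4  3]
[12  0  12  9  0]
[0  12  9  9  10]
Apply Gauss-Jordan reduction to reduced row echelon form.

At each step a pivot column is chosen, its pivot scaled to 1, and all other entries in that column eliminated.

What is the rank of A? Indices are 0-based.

pivot(0,0)=4: scale R0 → (1, 0, 4, 10, 6)
  clear (2,0): R2 −= (12)R0 → (0, 0, 3, 6, 6)
pivot(1,1)=10: scale R1 → (0, 1, 5, 3, 12)
  clear (3,1): R3 −= (12)R1 → (0, 0, 1, 12, 9)
pivot(2,2)=3: scale R2 → (0, 0, 1, 2, 2)
  clear (0,2): R0 −= (4)R2 → (1, 0, 0, 2, 11)
  clear (1,2): R1 −= (5)R2 → (0, 1, 0, 6, 2)
  clear (3,2): R3 −= (1)R2 → (0, 0, 0, 10, 7)
pivot(3,3)=10: scale R3 → (0, 0, 0, 1, 2)
  clear (0,3): R0 −= (2)R3 → (1, 0, 0, 0, 7)
  clear (1,3): R1 −= (6)R3 → (0, 1, 0, 0, 3)
  clear (2,3): R2 −= (2)R3 → (0, 0, 1, 0, 11)

rank = 4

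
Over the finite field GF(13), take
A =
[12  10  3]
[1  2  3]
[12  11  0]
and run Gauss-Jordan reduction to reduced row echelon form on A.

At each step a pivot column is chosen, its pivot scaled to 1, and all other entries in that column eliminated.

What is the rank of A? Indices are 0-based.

rank = 3

step 1: normalize row 0 (÷12) = (1, 3, 10)
  row 1: subtract 1×row0 = (0, 12, 6)
  row 2: subtract 12×row0 = (0, 1, 10)
step 2: normalize row 1 (÷12) = (0, 1, 7)
  row 0: subtract 3×row1 = (1, 0, 2)
  row 2: subtract 1×row1 = (0, 0, 3)
step 3: normalize row 2 (÷3) = (0, 0, 1)
  row 0: subtract 2×row2 = (1, 0, 0)
  row 1: subtract 7×row2 = (0, 1, 0)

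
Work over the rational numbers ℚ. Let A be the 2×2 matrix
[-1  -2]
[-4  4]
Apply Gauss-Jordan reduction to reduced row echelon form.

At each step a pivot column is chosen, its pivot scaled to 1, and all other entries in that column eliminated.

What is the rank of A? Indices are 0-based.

rank = 2

[1] R0 /= -1  ⇒  (1, 2)
     R1 -= -4·R0  ⇒  (0, 12)
[2] R1 /= 12  ⇒  (0, 1)
     R0 -= 2·R1  ⇒  (1, 0)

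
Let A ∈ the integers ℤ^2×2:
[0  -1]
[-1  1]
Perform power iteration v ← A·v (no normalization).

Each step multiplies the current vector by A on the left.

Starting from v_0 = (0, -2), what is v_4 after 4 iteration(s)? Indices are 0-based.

v_0 = (0, -2).
v_1 = A·v_0 = (2, -2).
v_2 = A·v_1 = (2, -4).
v_3 = A·v_2 = (4, -6).
v_4 = A·v_3 = (6, -10).

v_4 = (6, -10)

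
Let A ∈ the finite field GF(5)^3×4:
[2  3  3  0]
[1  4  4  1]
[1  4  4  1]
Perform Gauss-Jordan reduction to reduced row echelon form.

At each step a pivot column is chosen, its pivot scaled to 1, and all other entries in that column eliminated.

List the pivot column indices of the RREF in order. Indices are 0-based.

pivot(0,0)=2: scale R0 → (1, 4, 4, 0)
  clear (1,0): R1 −= (1)R0 → (0, 0, 0, 1)
  clear (2,0): R2 −= (1)R0 → (0, 0, 0, 1)
col 1: no nonzero at/below row 1; advance.
col 2: no nonzero at/below row 1; advance.
pivot(1,3)=1: scale R1 → (0, 0, 0, 1)
  clear (2,3): R2 −= (1)R1 → (0, 0, 0, 0)

pivot columns: 0, 3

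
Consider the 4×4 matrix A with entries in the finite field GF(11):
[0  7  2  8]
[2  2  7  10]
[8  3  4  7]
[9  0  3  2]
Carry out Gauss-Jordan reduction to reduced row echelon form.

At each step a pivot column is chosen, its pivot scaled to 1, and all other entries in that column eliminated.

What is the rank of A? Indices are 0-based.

pivot(0,0): swap R0↔R1
pivot(0,0)=2: scale R0 → (1, 1, 9, 5)
  clear (2,0): R2 −= (8)R0 → (0, 6, 9, 0)
  clear (3,0): R3 −= (9)R0 → (0, 2, 10, 1)
pivot(1,1)=7: scale R1 → (0, 1, 5, 9)
  clear (0,1): R0 −= (1)R1 → (1, 0, 4, 7)
  clear (2,1): R2 −= (6)R1 → (0, 0, 1, 1)
  clear (3,1): R3 −= (2)R1 → (0, 0, 0, 5)
pivot(2,2)=1: scale R2 → (0, 0, 1, 1)
  clear (0,2): R0 −= (4)R2 → (1, 0, 0, 3)
  clear (1,2): R1 −= (5)R2 → (0, 1, 0, 4)
pivot(3,3)=5: scale R3 → (0, 0, 0, 1)
  clear (0,3): R0 −= (3)R3 → (1, 0, 0, 0)
  clear (1,3): R1 −= (4)R3 → (0, 1, 0, 0)
  clear (2,3): R2 −= (1)R3 → (0, 0, 1, 0)

rank = 4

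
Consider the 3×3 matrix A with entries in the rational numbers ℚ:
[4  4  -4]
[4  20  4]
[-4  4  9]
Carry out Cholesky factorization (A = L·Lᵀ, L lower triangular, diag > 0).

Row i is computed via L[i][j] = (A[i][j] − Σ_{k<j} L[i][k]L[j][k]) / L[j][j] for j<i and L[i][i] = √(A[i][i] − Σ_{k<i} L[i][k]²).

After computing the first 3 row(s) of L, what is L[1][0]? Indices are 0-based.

L[1][0] = 2

Step 1: L[0][0] = √(4) = 2.
  L[1][0] = (4) / L[0][0] = 2.
Step 2: L[1][1] = √(16) = 4.
  L[2][0] = (-4) / L[0][0] = -2.
  L[2][1] = (8) / L[1][1] = 2.
Step 3: L[2][2] = √(1) = 1.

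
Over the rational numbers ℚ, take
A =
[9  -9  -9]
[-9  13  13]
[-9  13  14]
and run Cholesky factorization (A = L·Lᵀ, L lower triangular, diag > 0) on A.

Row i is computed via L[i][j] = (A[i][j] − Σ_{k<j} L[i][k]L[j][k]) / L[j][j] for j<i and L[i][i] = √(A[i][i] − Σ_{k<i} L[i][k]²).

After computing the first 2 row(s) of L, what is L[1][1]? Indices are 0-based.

L[1][1] = 2

Step 1: L[0][0] = √(9) = 3.
  L[1][0] = (-9) / L[0][0] = -3.
Step 2: L[1][1] = √(4) = 2.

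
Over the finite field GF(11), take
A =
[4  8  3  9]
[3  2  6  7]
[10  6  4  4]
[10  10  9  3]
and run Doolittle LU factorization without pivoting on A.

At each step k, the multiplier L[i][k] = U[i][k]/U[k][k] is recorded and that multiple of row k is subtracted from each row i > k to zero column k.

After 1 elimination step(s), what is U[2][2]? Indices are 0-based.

U[2][2] = 2

Step 1: pivot at (0,0) is 4.
  row1 ← row1 − (9)·row0  ⇒  L[1][0]=9, U row1=(0, 7, 1, 3)
  row2 ← row2 − (8)·row0  ⇒  L[2][0]=8, U row2=(0, 8, 2, 9)
  row3 ← row3 − (8)·row0  ⇒  L[3][0]=8, U row3=(0, 1, 7, 8)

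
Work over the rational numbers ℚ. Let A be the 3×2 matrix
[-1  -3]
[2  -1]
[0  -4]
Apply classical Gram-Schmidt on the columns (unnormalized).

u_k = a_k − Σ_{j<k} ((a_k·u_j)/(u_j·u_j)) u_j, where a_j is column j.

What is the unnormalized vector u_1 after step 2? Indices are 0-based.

u_1 = (-14/5, -7/5, -4)

Step 1: u_0 = a_0 = (-1, 2, 0).
Step 2: u_1 = a_1 − (1/5)·u_0 = (-14/5, -7/5, -4).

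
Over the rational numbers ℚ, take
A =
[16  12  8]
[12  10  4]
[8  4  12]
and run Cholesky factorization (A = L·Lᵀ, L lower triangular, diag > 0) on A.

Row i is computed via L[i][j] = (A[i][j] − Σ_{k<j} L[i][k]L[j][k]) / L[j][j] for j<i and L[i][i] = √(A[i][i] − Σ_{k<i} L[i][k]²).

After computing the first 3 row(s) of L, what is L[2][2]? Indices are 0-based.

Step 1: L[0][0] = √(16) = 4.
  L[1][0] = (12) / L[0][0] = 3.
Step 2: L[1][1] = √(1) = 1.
  L[2][0] = (8) / L[0][0] = 2.
  L[2][1] = (-2) / L[1][1] = -2.
Step 3: L[2][2] = √(4) = 2.

L[2][2] = 2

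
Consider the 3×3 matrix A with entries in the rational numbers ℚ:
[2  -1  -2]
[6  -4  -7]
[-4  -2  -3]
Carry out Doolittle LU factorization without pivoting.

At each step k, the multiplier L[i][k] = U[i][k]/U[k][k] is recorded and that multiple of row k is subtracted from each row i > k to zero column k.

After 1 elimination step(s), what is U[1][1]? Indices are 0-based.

[col 0] pivot 2
  R1 -= 3*R0 → (0, -1, -1)  (L[1][0] := 3)
  R2 -= -2*R0 → (0, -4, -7)  (L[2][0] := -2)

U[1][1] = -1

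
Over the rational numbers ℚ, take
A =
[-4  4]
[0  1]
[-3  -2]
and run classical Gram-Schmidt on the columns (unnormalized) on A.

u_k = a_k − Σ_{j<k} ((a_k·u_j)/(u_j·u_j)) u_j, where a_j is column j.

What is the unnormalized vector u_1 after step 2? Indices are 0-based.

u_1 = (12/5, 1, -16/5)

Step 1: u_0 = a_0 = (-4, 0, -3).
Step 2: u_1 = a_1 − (-2/5)·u_0 = (12/5, 1, -16/5).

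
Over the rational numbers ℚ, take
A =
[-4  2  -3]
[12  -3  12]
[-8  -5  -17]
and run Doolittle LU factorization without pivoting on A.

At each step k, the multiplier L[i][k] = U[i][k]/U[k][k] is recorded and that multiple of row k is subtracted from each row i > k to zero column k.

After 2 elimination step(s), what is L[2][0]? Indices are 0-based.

L[2][0] = 2

[col 0] pivot -4
  R1 -= -3*R0 → (0, 3, 3)  (L[1][0] := -3)
  R2 -= 2*R0 → (0, -9, -11)  (L[2][0] := 2)
[col 1] pivot 3
  R2 -= -3*R1 → (0, 0, -2)  (L[2][1] := -3)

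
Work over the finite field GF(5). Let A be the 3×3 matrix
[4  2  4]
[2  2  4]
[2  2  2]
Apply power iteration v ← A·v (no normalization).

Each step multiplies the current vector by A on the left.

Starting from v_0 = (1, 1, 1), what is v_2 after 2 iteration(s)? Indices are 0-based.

v_0 = (1, 1, 1).
v_1 = A·v_0 = (0, 3, 1).
v_2 = A·v_1 = (0, 0, 3).

v_2 = (0, 0, 3)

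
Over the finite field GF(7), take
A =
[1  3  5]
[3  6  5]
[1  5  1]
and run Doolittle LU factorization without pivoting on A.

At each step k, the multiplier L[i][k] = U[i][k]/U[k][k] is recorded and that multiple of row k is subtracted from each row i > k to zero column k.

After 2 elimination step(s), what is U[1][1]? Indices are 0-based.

[col 0] pivot 1
  R1 -= 3*R0 → (0, 4, 4)  (L[1][0] := 3)
  R2 -= 1*R0 → (0, 2, 3)  (L[2][0] := 1)
[col 1] pivot 4
  R2 -= 4*R1 → (0, 0, 1)  (L[2][1] := 4)

U[1][1] = 4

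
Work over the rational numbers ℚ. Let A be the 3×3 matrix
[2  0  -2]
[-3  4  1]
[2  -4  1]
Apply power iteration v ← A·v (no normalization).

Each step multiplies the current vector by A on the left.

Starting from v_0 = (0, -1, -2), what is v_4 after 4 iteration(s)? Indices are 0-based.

v_0 = (0, -1, -2).
v_1 = A·v_0 = (4, -6, 2).
v_2 = A·v_1 = (4, -34, 34).
v_3 = A·v_2 = (-60, -114, 178).
v_4 = A·v_3 = (-476, -98, 514).

v_4 = (-476, -98, 514)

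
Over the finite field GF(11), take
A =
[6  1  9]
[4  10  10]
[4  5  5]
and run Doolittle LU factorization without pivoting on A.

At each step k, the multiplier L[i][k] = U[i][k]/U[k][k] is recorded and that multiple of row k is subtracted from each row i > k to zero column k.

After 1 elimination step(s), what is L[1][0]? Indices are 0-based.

L[1][0] = 8

k=0: U[0][0]=6
  eliminate (1,0): mult=8, new row 1: (0, 2, 4); set L[1][0]=8
  eliminate (2,0): mult=8, new row 2: (0, 8, 10); set L[2][0]=8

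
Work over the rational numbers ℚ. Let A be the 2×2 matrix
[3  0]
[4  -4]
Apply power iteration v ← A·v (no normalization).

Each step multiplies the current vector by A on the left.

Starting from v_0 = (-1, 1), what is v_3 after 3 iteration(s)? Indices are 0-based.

v_0 = (-1, 1).
v_1 = A·v_0 = (-3, -8).
v_2 = A·v_1 = (-9, 20).
v_3 = A·v_2 = (-27, -116).

v_3 = (-27, -116)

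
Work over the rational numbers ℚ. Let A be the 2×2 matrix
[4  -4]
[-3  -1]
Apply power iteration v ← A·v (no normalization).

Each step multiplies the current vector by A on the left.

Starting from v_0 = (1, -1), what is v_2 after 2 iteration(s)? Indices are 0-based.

v_0 = (1, -1).
v_1 = A·v_0 = (8, -2).
v_2 = A·v_1 = (40, -22).

v_2 = (40, -22)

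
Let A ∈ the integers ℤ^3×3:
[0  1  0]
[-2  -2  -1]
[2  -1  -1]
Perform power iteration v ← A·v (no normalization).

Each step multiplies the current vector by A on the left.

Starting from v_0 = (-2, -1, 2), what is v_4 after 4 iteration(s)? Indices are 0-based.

v_4 = (-5, 2, -7)

v_0 = (-2, -1, 2).
v_1 = A·v_0 = (-1, 4, -5).
v_2 = A·v_1 = (4, -1, -1).
v_3 = A·v_2 = (-1, -5, 10).
v_4 = A·v_3 = (-5, 2, -7).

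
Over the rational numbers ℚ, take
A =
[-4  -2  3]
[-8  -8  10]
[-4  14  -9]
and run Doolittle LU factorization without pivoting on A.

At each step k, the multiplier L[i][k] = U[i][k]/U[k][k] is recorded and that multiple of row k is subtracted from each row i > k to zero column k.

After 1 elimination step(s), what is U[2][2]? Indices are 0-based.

k=0: U[0][0]=-4
  eliminate (1,0): mult=2, new row 1: (0, -4, 4); set L[1][0]=2
  eliminate (2,0): mult=1, new row 2: (0, 16, -12); set L[2][0]=1

U[2][2] = -12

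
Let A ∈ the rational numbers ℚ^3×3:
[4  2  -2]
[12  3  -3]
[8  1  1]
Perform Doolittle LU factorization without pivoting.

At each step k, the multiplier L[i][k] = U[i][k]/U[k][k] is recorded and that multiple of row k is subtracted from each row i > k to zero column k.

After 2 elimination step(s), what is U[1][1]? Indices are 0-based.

[col 0] pivot 4
  R1 -= 3*R0 → (0, -3, 3)  (L[1][0] := 3)
  R2 -= 2*R0 → (0, -3, 5)  (L[2][0] := 2)
[col 1] pivot -3
  R2 -= 1*R1 → (0, 0, 2)  (L[2][1] := 1)

U[1][1] = -3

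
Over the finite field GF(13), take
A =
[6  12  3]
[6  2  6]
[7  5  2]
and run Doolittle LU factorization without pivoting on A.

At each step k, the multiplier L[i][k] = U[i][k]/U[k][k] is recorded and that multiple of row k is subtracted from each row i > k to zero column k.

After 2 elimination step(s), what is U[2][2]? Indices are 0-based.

U[2][2] = 1

k=0: U[0][0]=6
  eliminate (1,0): mult=1, new row 1: (0, 3, 3); set L[1][0]=1
  eliminate (2,0): mult=12, new row 2: (0, 4, 5); set L[2][0]=12
k=1: U[1][1]=3
  eliminate (2,1): mult=10, new row 2: (0, 0, 1); set L[2][1]=10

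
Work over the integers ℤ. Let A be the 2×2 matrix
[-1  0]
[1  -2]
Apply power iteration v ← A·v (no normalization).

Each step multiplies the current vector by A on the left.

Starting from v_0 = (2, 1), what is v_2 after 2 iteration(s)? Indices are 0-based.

v_0 = (2, 1).
v_1 = A·v_0 = (-2, 0).
v_2 = A·v_1 = (2, -2).

v_2 = (2, -2)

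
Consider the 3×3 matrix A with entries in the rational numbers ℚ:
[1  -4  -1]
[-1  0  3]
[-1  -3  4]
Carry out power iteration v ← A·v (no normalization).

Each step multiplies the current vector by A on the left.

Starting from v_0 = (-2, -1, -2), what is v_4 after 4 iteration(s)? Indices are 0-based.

v_0 = (-2, -1, -2).
v_1 = A·v_0 = (4, -4, -3).
v_2 = A·v_1 = (23, -13, -4).
v_3 = A·v_2 = (79, -35, 0).
v_4 = A·v_3 = (219, -79, 26).

v_4 = (219, -79, 26)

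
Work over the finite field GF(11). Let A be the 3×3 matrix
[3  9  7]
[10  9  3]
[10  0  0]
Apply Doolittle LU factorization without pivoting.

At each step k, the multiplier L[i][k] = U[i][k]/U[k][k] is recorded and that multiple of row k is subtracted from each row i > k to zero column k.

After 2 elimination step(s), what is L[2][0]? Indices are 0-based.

L[2][0] = 7

k=0: U[0][0]=3
  eliminate (1,0): mult=7, new row 1: (0, 1, 9); set L[1][0]=7
  eliminate (2,0): mult=7, new row 2: (0, 3, 6); set L[2][0]=7
k=1: U[1][1]=1
  eliminate (2,1): mult=3, new row 2: (0, 0, 1); set L[2][1]=3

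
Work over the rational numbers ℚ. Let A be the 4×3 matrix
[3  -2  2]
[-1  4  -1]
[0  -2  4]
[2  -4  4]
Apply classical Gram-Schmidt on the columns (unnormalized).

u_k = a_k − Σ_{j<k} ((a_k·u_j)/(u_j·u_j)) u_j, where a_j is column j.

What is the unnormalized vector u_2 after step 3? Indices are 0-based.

Step 1: u_0 = a_0 = (3, -1, 0, 2).
Step 2: u_1 = a_1 − (-9/7)·u_0 = (13/7, 19/7, -2, -10/7).
Step 3: u_2 = a_2 − (15/14)·u_0 − (-89/118)·u_1 = (11/59, 125/59, 147/59, 46/59).

u_2 = (11/59, 125/59, 147/59, 46/59)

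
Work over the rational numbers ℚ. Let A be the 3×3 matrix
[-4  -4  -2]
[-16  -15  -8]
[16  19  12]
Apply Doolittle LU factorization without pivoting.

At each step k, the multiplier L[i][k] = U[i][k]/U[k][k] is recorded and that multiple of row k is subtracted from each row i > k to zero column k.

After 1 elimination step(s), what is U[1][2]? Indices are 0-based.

Step 1: pivot at (0,0) is -4.
  row1 ← row1 − (4)·row0  ⇒  L[1][0]=4, U row1=(0, 1, 0)
  row2 ← row2 − (-4)·row0  ⇒  L[2][0]=-4, U row2=(0, 3, 4)

U[1][2] = 0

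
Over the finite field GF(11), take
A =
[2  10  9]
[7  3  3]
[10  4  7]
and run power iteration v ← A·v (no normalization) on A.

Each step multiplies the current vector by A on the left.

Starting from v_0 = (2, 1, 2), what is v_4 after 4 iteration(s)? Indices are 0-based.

v_4 = (9, 4, 7)

v_0 = (2, 1, 2).
v_1 = A·v_0 = (10, 1, 5).
v_2 = A·v_1 = (9, 0, 7).
v_3 = A·v_2 = (4, 7, 7).
v_4 = A·v_3 = (9, 4, 7).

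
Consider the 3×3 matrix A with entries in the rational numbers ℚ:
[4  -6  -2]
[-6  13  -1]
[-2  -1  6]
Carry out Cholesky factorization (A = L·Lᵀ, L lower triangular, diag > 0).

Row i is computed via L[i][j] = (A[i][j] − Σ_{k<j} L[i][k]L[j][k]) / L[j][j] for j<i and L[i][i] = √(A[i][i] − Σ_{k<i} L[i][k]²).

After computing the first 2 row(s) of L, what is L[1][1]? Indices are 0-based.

L[1][1] = 2

Step 1: L[0][0] = √(4) = 2.
  L[1][0] = (-6) / L[0][0] = -3.
Step 2: L[1][1] = √(4) = 2.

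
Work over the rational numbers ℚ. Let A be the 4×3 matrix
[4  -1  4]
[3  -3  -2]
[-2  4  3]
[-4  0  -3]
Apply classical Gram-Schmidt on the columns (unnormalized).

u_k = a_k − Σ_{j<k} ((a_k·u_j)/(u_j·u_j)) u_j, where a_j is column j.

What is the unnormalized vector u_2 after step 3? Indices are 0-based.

Step 1: u_0 = a_0 = (4, 3, -2, -4).
Step 2: u_1 = a_1 − (-7/15)·u_0 = (13/15, -8/5, 46/15, -28/15).
Step 3: u_2 = a_2 − (16/45)·u_0 − (322/243)·u_1 = (1042/729, -230/243, -257/729, 653/729).

u_2 = (1042/729, -230/243, -257/729, 653/729)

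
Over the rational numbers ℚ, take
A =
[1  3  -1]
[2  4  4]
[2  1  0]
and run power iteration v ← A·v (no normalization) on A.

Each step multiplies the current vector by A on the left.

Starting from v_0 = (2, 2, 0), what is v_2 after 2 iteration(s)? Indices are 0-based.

v_2 = (38, 88, 28)

v_0 = (2, 2, 0).
v_1 = A·v_0 = (8, 12, 6).
v_2 = A·v_1 = (38, 88, 28).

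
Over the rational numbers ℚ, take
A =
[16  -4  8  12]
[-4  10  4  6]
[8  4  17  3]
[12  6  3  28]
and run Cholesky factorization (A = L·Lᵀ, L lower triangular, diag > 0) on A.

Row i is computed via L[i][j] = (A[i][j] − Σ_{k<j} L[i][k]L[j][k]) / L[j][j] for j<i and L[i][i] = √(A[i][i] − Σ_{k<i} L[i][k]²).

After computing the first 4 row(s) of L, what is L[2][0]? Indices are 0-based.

L[2][0] = 2

Step 1: L[0][0] = √(16) = 4.
  L[1][0] = (-4) / L[0][0] = -1.
Step 2: L[1][1] = √(9) = 3.
  L[2][0] = (8) / L[0][0] = 2.
  L[2][1] = (6) / L[1][1] = 2.
Step 3: L[2][2] = √(9) = 3.
  L[3][0] = (12) / L[0][0] = 3.
  L[3][1] = (9) / L[1][1] = 3.
  L[3][2] = (-9) / L[2][2] = -3.
Step 4: L[3][3] = √(1) = 1.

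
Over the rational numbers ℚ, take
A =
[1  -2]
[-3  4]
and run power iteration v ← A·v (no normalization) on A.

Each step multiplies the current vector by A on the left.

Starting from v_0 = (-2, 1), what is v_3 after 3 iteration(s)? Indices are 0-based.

v_0 = (-2, 1).
v_1 = A·v_0 = (-4, 10).
v_2 = A·v_1 = (-24, 52).
v_3 = A·v_2 = (-128, 280).

v_3 = (-128, 280)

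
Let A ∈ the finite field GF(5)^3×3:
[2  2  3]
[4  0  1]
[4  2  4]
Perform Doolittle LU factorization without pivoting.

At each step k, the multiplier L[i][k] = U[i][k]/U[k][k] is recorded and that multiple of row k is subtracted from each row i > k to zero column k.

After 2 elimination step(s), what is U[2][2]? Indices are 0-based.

U[2][2] = 3

k=0: U[0][0]=2
  eliminate (1,0): mult=2, new row 1: (0, 1, 0); set L[1][0]=2
  eliminate (2,0): mult=2, new row 2: (0, 3, 3); set L[2][0]=2
k=1: U[1][1]=1
  eliminate (2,1): mult=3, new row 2: (0, 0, 3); set L[2][1]=3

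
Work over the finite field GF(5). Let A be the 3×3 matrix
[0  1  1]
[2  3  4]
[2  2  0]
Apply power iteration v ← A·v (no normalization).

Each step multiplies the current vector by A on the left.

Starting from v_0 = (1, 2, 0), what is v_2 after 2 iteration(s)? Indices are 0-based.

v_0 = (1, 2, 0).
v_1 = A·v_0 = (2, 3, 1).
v_2 = A·v_1 = (4, 2, 0).

v_2 = (4, 2, 0)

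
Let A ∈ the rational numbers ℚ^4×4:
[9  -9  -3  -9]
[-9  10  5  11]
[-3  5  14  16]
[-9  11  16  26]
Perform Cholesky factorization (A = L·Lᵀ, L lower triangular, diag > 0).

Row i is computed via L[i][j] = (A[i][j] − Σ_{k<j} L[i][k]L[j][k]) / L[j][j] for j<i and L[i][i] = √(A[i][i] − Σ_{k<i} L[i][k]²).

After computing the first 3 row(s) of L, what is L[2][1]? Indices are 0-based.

L[2][1] = 2

Step 1: L[0][0] = √(9) = 3.
  L[1][0] = (-9) / L[0][0] = -3.
Step 2: L[1][1] = √(1) = 1.
  L[2][0] = (-3) / L[0][0] = -1.
  L[2][1] = (2) / L[1][1] = 2.
Step 3: L[2][2] = √(9) = 3.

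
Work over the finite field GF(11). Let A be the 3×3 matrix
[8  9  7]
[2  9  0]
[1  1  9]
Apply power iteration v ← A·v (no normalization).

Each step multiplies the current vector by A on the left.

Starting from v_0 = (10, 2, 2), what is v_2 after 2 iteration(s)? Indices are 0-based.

v_2 = (7, 5, 2)

v_0 = (10, 2, 2).
v_1 = A·v_0 = (2, 5, 8).
v_2 = A·v_1 = (7, 5, 2).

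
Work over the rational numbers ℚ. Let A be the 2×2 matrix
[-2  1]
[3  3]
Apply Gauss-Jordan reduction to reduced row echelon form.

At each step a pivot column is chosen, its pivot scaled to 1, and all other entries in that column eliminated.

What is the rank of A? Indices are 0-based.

rank = 2

step 1: normalize row 0 (÷-2) = (1, -1/2)
  row 1: subtract 3×row0 = (0, 9/2)
step 2: normalize row 1 (÷9/2) = (0, 1)
  row 0: subtract -1/2×row1 = (1, 0)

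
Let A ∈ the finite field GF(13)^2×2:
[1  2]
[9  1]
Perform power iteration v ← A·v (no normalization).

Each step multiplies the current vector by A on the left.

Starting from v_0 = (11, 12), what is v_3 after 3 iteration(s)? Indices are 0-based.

v_3 = (4, 9)

v_0 = (11, 12).
v_1 = A·v_0 = (9, 7).
v_2 = A·v_1 = (10, 10).
v_3 = A·v_2 = (4, 9).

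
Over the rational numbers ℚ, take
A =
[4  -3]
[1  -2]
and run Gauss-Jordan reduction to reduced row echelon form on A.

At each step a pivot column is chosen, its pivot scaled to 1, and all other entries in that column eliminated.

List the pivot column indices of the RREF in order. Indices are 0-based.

step 1: normalize row 0 (÷4) = (1, -3/4)
  row 1: subtract 1×row0 = (0, -5/4)
step 2: normalize row 1 (÷-5/4) = (0, 1)
  row 0: subtract -3/4×row1 = (1, 0)

pivot columns: 0, 1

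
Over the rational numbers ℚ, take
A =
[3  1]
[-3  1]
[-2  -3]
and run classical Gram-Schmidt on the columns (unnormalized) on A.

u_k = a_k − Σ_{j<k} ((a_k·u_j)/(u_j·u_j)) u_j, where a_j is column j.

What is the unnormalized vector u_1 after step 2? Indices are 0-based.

u_1 = (2/11, 20/11, -27/11)

Step 1: u_0 = a_0 = (3, -3, -2).
Step 2: u_1 = a_1 − (3/11)·u_0 = (2/11, 20/11, -27/11).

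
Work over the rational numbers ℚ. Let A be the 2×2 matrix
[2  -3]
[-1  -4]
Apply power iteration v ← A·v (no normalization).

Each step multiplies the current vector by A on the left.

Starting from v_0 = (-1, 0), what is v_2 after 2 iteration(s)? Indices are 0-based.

v_2 = (-7, -2)

v_0 = (-1, 0).
v_1 = A·v_0 = (-2, 1).
v_2 = A·v_1 = (-7, -2).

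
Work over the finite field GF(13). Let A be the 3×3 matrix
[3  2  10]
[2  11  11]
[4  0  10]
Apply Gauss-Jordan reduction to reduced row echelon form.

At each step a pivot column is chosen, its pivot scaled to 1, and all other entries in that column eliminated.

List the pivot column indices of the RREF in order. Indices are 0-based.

pivot columns: 0, 1, 2

pivot(0,0)=3: scale R0 → (1, 5, 12)
  clear (1,0): R1 −= (2)R0 → (0, 1, 0)
  clear (2,0): R2 −= (4)R0 → (0, 6, 1)
pivot(1,1)=1: scale R1 → (0, 1, 0)
  clear (0,1): R0 −= (5)R1 → (1, 0, 12)
  clear (2,1): R2 −= (6)R1 → (0, 0, 1)
pivot(2,2)=1: scale R2 → (0, 0, 1)
  clear (0,2): R0 −= (12)R2 → (1, 0, 0)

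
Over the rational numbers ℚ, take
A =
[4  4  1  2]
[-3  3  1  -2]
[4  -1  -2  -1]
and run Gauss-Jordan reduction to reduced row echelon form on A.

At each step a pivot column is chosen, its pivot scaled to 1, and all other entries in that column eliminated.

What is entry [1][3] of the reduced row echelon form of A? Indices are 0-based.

pivot(0,0)=4: scale R0 → (1, 1, 1/4, 1/2)
  clear (1,0): R1 −= (-3)R0 → (0, 6, 7/4, -1/2)
  clear (2,0): R2 −= (4)R0 → (0, -5, -3, -3)
pivot(1,1)=6: scale R1 → (0, 1, 7/24, -1/12)
  clear (0,1): R0 −= (1)R1 → (1, 0, -1/24, 7/12)
  clear (2,1): R2 −= (-5)R1 → (0, 0, -37/24, -41/12)
pivot(2,2)=-37/24: scale R2 → (0, 0, 1, 82/37)
  clear (0,2): R0 −= (-1/24)R2 → (1, 0, 0, 25/37)
  clear (1,2): R1 −= (7/24)R2 → (0, 1, 0, -27/37)

M[1][3] = -27/37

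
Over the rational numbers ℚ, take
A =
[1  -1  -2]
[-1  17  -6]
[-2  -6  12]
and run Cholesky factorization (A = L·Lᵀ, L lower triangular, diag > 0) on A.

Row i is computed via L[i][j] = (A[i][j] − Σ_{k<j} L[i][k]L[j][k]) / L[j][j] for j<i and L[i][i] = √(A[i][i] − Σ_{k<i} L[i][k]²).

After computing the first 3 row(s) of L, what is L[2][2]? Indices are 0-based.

Step 1: L[0][0] = √(1) = 1.
  L[1][0] = (-1) / L[0][0] = -1.
Step 2: L[1][1] = √(16) = 4.
  L[2][0] = (-2) / L[0][0] = -2.
  L[2][1] = (-8) / L[1][1] = -2.
Step 3: L[2][2] = √(4) = 2.

L[2][2] = 2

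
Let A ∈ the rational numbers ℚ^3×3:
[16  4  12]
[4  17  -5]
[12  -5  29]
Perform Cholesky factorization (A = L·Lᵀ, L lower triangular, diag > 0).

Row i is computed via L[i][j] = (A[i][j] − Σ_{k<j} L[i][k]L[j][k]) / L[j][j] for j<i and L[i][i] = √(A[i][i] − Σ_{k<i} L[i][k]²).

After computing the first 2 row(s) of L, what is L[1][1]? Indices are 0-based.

Step 1: L[0][0] = √(16) = 4.
  L[1][0] = (4) / L[0][0] = 1.
Step 2: L[1][1] = √(16) = 4.

L[1][1] = 4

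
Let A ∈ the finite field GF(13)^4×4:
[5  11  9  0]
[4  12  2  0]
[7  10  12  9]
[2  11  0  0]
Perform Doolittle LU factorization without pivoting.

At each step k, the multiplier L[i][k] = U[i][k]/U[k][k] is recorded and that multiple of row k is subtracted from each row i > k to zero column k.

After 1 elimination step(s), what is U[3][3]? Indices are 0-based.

U[3][3] = 0

k=0: U[0][0]=5
  eliminate (1,0): mult=6, new row 1: (0, 11, 0, 0); set L[1][0]=6
  eliminate (2,0): mult=4, new row 2: (0, 5, 2, 9); set L[2][0]=4
  eliminate (3,0): mult=3, new row 3: (0, 4, 12, 0); set L[3][0]=3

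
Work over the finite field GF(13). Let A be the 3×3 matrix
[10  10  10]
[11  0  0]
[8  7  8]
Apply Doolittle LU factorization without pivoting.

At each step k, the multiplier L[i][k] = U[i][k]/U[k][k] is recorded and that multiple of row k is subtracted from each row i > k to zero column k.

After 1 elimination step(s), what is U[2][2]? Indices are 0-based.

U[2][2] = 0

[col 0] pivot 10
  R1 -= 5*R0 → (0, 2, 2)  (L[1][0] := 5)
  R2 -= 6*R0 → (0, 12, 0)  (L[2][0] := 6)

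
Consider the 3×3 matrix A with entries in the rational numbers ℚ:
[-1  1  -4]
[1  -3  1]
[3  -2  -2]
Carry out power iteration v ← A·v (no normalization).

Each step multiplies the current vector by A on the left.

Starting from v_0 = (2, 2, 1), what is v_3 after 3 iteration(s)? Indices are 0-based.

v_0 = (2, 2, 1).
v_1 = A·v_0 = (-4, -3, 0).
v_2 = A·v_1 = (1, 5, -6).
v_3 = A·v_2 = (28, -20, 5).

v_3 = (28, -20, 5)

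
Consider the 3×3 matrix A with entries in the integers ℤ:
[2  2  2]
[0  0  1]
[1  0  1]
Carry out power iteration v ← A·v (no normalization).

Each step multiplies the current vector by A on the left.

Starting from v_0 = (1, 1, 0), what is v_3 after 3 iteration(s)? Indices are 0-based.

v_3 = (32, 5, 15)

v_0 = (1, 1, 0).
v_1 = A·v_0 = (4, 0, 1).
v_2 = A·v_1 = (10, 1, 5).
v_3 = A·v_2 = (32, 5, 15).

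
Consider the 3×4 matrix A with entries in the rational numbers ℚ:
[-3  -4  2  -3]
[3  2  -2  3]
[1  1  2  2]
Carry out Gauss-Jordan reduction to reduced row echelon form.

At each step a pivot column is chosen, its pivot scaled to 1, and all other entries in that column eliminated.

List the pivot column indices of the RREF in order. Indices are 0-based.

pivot(0,0)=-3: scale R0 → (1, 4/3, -2/3, 1)
  clear (1,0): R1 −= (3)R0 → (0, -2, 0, 0)
  clear (2,0): R2 −= (1)R0 → (0, -1/3, 8/3, 1)
pivot(1,1)=-2: scale R1 → (0, 1, 0, 0)
  clear (0,1): R0 −= (4/3)R1 → (1, 0, -2/3, 1)
  clear (2,1): R2 −= (-1/3)R1 → (0, 0, 8/3, 1)
pivot(2,2)=8/3: scale R2 → (0, 0, 1, 3/8)
  clear (0,2): R0 −= (-2/3)R2 → (1, 0, 0, 5/4)

pivot columns: 0, 1, 2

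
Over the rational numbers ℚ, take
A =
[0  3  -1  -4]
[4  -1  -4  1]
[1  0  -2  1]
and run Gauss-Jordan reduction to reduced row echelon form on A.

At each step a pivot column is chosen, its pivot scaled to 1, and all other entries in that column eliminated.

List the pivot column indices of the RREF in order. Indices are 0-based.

[1] R0 <-> R1
[1] R0 /= 4  ⇒  (1, -1/4, -1, 1/4)
     R2 -= 1·R0  ⇒  (0, 1/4, -1, 3/4)
[2] R1 /= 3  ⇒  (0, 1, -1/3, -4/3)
     R0 -= -1/4·R1  ⇒  (1, 0, -13/12, -1/12)
     R2 -= 1/4·R1  ⇒  (0, 0, -11/12, 13/12)
[3] R2 /= -11/12  ⇒  (0, 0, 1, -13/11)
     R0 -= -13/12·R2  ⇒  (1, 0, 0, -15/11)
     R1 -= -1/3·R2  ⇒  (0, 1, 0, -19/11)

pivot columns: 0, 1, 2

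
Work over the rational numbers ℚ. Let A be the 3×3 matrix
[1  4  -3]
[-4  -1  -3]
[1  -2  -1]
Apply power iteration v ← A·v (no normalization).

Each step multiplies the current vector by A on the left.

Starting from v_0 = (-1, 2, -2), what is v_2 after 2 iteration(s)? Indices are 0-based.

v_0 = (-1, 2, -2).
v_1 = A·v_0 = (13, 8, -3).
v_2 = A·v_1 = (54, -51, 0).

v_2 = (54, -51, 0)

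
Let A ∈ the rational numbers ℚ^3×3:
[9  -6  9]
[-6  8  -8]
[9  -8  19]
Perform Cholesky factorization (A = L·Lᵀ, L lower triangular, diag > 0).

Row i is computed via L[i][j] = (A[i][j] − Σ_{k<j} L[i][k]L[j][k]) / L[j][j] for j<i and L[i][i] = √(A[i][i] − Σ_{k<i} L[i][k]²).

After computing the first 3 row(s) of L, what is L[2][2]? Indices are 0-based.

L[2][2] = 3

Step 1: L[0][0] = √(9) = 3.
  L[1][0] = (-6) / L[0][0] = -2.
Step 2: L[1][1] = √(4) = 2.
  L[2][0] = (9) / L[0][0] = 3.
  L[2][1] = (-2) / L[1][1] = -1.
Step 3: L[2][2] = √(9) = 3.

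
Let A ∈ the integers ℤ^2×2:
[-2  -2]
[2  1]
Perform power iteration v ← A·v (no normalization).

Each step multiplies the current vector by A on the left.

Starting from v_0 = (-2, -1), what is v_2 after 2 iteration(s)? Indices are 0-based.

v_2 = (-2, 7)

v_0 = (-2, -1).
v_1 = A·v_0 = (6, -5).
v_2 = A·v_1 = (-2, 7).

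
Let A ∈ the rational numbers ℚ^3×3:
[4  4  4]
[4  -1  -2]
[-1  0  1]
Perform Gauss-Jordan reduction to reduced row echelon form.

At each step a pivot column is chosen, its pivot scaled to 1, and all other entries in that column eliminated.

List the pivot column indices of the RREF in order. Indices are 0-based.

[1] R0 /= 4  ⇒  (1, 1, 1)
     R1 -= 4·R0  ⇒  (0, -5, -6)
     R2 -= -1·R0  ⇒  (0, 1, 2)
[2] R1 /= -5  ⇒  (0, 1, 6/5)
     R0 -= 1·R1  ⇒  (1, 0, -1/5)
     R2 -= 1·R1  ⇒  (0, 0, 4/5)
[3] R2 /= 4/5  ⇒  (0, 0, 1)
     R0 -= -1/5·R2  ⇒  (1, 0, 0)
     R1 -= 6/5·R2  ⇒  (0, 1, 0)

pivot columns: 0, 1, 2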